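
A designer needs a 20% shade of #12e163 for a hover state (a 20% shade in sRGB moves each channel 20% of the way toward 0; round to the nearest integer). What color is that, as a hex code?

#0eb44f

#12e163 is rgb(18, 225, 99).
A 20% shade moves each channel 20% toward 0:
  R: 18 + 0.2×(0−18) = 18 − 3.6 = 14.4 → 14
  G: 225 + 0.2×(0−225) = 225 − 45 = 180 → 180
  B: 99 + 0.2×(0−99) = 99 − 19.8 = 79.2 → 79
rgb(14, 180, 79) = #0eb44f.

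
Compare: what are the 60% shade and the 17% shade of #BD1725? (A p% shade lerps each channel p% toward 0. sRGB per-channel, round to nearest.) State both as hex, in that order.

#4C090F, #9D131F

#BD1725 is rgb(189, 23, 37).
60% shade:
  R: 189 − 113.4 = 75.6 → 76
  G: 23 + 0.6×(0−23) = 23 − 13.8 = 9.2 → 9
  B: 37 + 0.6×(0−37) = 37 − 22.2 = 14.8 → 15
  → #4C090F
17% shade:
  R: 189 + 0.17×(0−189) = 189 − 32.13 = 156.87 → 157
  G: 23 + 0.17×(0−23) = 23 − 3.91 = 19.09 → 19
  B: 37 + 0.17×(0−37) = 37 − 6.29 = 30.71 → 31
  → #9D131F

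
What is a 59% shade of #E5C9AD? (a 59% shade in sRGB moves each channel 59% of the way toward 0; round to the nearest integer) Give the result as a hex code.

#5E5247

#E5C9AD is rgb(229, 201, 173).
A 59% shade moves each channel 59% toward 0:
  R: 229 + 0.59×(0−229) = 229 − 135.11 = 93.89 → 94
  G: 201 + 0.59×(0−201) = 201 − 118.59 = 82.41 → 82
  B: 173 + 0.59×(0−173) = 173 − 102.07 = 70.93 → 71
rgb(94, 82, 71) = #5E5247.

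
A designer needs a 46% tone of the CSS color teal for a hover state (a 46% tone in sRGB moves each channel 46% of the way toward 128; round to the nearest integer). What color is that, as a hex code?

#3B8080

CSS teal is rgb(0, 128, 128).
Lerp each channel 46% toward 128:
  R: 0 + 0.46×(128−0) = 0 + 58.88 = 58.88 → 59
  G: 128 + 0.46×(128−128) = 128 + 0 = 128 → 128
  B: 128 + 0 = 128 → 128
rgb(59, 128, 128) = #3B8080.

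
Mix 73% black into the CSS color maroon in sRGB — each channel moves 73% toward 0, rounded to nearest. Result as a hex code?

CSS maroon is rgb(128, 0, 0).
Per channel, c → c + 0.73(0 − c):
  R: 128 + 0.73×(0−128) = 128 − 93.44 = 34.56 → 35
  G: 0 + 0.73×(0−0) = 0 + 0 = 0 → 0
  B: 0 + 0 = 0 → 0
rgb(35, 0, 0) = #230000.

#230000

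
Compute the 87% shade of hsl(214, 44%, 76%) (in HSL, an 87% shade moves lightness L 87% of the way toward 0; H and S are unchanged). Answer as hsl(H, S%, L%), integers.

L moves 87% from 76 toward 0: 76 − 66.12 = 9.88 → 10.
H and S are unchanged.

hsl(214, 44%, 10%)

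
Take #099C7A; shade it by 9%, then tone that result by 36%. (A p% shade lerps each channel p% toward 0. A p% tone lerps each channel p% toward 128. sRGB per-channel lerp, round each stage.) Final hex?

#099C7A is rgb(9, 156, 122).
A 9% shade moves each channel 9% toward 0:
  R: 9 + 0.09×(0−9) = 9 − 0.81 = 8.19 → 8
  G: 156 + 0.09×(0−156) = 156 − 14.04 = 141.96 → 142
  B: 122 + 0.09×(0−122) = 122 − 10.98 = 111.02 → 111
After the shade: rgb(8, 142, 111) = #088E6F.
Per channel, c → c + 0.36(128 − c):
  R: 8 + 0.36×(128−8) = 8 + 43.2 = 51.2 → 51
  G: 142 − 5.04 = 136.96 → 137
  B: 111 + 6.12 = 117.12 → 117
rgb(51, 137, 117) = #338975.

#338975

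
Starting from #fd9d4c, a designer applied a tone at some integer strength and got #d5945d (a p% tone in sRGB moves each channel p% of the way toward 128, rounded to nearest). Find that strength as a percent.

#fd9d4c is rgb(253, 157, 76); #d5945d is rgb(213, 148, 93).
On the R channel (widest range): 213 ≈ 253 + (p/100)(128 − 253), so p ≈ 100×(213 − 253)/(128 − 253) = -4000/-125 = 32.00.
p = 32 reproduces all three channels after rounding.

32%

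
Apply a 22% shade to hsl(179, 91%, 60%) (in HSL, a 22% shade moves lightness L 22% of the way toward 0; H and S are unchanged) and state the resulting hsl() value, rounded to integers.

hsl(179, 91%, 47%)

L moves 22% from 60 toward 0: 60 − 13.2 = 46.8 → 47.
H and S are unchanged.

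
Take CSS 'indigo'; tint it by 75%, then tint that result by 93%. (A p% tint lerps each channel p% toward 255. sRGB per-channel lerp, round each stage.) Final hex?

CSS indigo is rgb(75, 0, 130).
Per channel, c → c + 0.75(255 − c):
  R: 75 + 0.75×(255−75) = 75 + 135 = 210 → 210
  G: 0 + 191.25 = 191.25 → 191
  B: 130 + 93.75 = 223.75 → 224
After the tint: rgb(210, 191, 224) = #D2BFE0.
Per channel, c → c + 0.93(255 − c):
  R: 210 + 0.93×(255−210) = 210 + 41.85 = 251.85 → 252
  G: 191 + 59.52 = 250.52 → 251
  B: 224 + 28.83 = 252.83 → 253
rgb(252, 251, 253) = #FCFBFD.

#FCFBFD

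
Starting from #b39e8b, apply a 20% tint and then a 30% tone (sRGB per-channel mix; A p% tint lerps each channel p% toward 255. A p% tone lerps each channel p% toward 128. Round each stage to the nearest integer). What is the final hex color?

#b39e8b is rgb(179, 158, 139).
Per channel, c → c + 0.2(255 − c):
  R: 179 + 0.2×(255−179) = 179 + 15.2 = 194.2 → 194
  G: 158 + 0.2×(255−158) = 158 + 19.4 = 177.4 → 177
  B: 139 + 0.2×(255−139) = 139 + 23.2 = 162.2 → 162
After the tint: rgb(194, 177, 162) = #c2b1a2.
Lerp each channel 30% toward 128:
  R: 194 + 0.3×(128−194) = 194 − 19.8 = 174.2 → 174
  G: 177 + 0.3×(128−177) = 177 − 14.7 = 162.3 → 162
  B: 162 − 10.2 = 151.8 → 152
rgb(174, 162, 152) = #aea298.

#aea298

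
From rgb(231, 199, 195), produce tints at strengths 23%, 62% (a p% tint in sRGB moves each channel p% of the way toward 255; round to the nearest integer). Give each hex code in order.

23%: (231 + 5.52 = 236.52→237, 199 + 12.88 = 211.88→212, 195 + 13.8 = 208.8→209) → #edd4d1
62%: (231 + 14.88 = 245.88→246, 199 + 34.72 = 233.72→234, 195 + 37.2 = 232.2→232) → #f6eae8

#edd4d1, #f6eae8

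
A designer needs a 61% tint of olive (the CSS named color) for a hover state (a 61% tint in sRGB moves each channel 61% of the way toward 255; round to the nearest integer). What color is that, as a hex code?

#cdcd9c

CSS olive is rgb(128, 128, 0).
Lerp each channel 61% toward 255:
  R: 128 + 0.61×(255−128) = 128 + 77.47 = 205.47 → 205
  G: 128 + 77.47 = 205.47 → 205
  B: 0 + 155.55 = 155.55 → 156
rgb(205, 205, 156) = #cdcd9c.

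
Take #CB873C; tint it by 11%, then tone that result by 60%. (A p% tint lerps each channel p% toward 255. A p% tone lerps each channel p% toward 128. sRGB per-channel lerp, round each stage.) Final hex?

#CB873C is rgb(203, 135, 60).
Per channel, c → c + 0.11(255 − c):
  R: 203 + 0.11×(255−203) = 203 + 5.72 = 208.72 → 209
  G: 135 + 0.11×(255−135) = 135 + 13.2 = 148.2 → 148
  B: 60 + 21.45 = 81.45 → 81
After the tint: rgb(209, 148, 81) = #D19451.
Lerp each channel 60% toward 128:
  R: 209 − 48.6 = 160.4 → 160
  G: 148 − 12 = 136 → 136
  B: 81 + 28.2 = 109.2 → 109
rgb(160, 136, 109) = #A0886D.

#A0886D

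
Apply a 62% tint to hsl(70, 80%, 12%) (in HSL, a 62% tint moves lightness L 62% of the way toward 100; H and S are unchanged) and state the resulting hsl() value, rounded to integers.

hsl(70, 80%, 67%)

L moves 62% from 12 toward 100: 12 + 54.56 = 66.56 → 67.
H and S are unchanged.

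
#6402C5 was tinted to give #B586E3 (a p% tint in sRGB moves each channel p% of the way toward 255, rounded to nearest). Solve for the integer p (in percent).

#6402C5 is rgb(100, 2, 197); #B586E3 is rgb(181, 134, 227).
On the G channel (widest range): 134 ≈ 2 + (p/100)(255 − 2), so p ≈ 100×(134 − 2)/(255 − 2) = 13200/253 = 52.17.
p = 52 reproduces all three channels after rounding.

52%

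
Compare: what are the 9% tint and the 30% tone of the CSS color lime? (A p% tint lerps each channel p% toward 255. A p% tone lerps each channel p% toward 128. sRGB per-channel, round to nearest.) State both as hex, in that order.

CSS lime is rgb(0, 255, 0).
9% tint:
  R: 0 + 22.95 = 22.95 → 23
  G: 255 + 0 = 255 → 255
  B: 0 + 22.95 = 22.95 → 23
  → #17ff17
30% tone:
  R: 0 + 0.3×(128−0) = 0 + 38.4 = 38.4 → 38
  G: 255 + 0.3×(128−255) = 255 − 38.1 = 216.9 → 217
  B: 0 + 0.3×(128−0) = 0 + 38.4 = 38.4 → 38
  → #26d926

#17ff17, #26d926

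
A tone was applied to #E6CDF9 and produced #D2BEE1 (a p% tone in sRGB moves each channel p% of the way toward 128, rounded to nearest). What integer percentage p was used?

#E6CDF9 is rgb(230, 205, 249); #D2BEE1 is rgb(210, 190, 225).
On the B channel (widest range): 225 ≈ 249 + (p/100)(128 − 249), so p ≈ 100×(225 − 249)/(128 − 249) = -2400/-121 = 19.83.
p = 20 reproduces all three channels after rounding.

20%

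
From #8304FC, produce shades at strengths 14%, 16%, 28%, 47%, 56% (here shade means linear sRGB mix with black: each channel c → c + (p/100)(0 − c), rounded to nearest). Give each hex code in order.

#8304FC is rgb(131, 4, 252).
14%: (131 − 18.34 = 112.66→113, 4 − 0.56 = 3.44→3, 252 − 35.28 = 216.72→217) → #7103D9
16%: (131 − 20.96 = 110.04→110, 4 − 0.64 = 3.36→3, 252 − 40.32 = 211.68→212) → #6E03D4
28%: (131 − 36.68 = 94.32→94, 4 − 1.12 = 2.88→3, 252 − 70.56 = 181.44→181) → #5E03B5
47%: (131 − 61.57 = 69.43→69, 4 − 1.88 = 2.12→2, 252 − 118.44 = 133.56→134) → #450286
56%: (131 − 73.36 = 57.64→58, 4 − 2.24 = 1.76→2, 252 − 141.12 = 110.88→111) → #3A026F

#7103D9, #6E03D4, #5E03B5, #450286, #3A026F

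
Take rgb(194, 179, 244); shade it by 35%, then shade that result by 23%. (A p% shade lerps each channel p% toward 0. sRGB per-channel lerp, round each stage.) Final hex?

Per channel, c → c + 0.35(0 − c):
  R: 194 + 0.35×(0−194) = 194 − 67.9 = 126.1 → 126
  G: 179 − 62.65 = 116.35 → 116
  B: 244 + 0.35×(0−244) = 244 − 85.4 = 158.6 → 159
After the shade: rgb(126, 116, 159) = #7E749F.
Lerp each channel 23% toward 0:
  R: 126 − 28.98 = 97.02 → 97
  G: 116 + 0.23×(0−116) = 116 − 26.68 = 89.32 → 89
  B: 159 + 0.23×(0−159) = 159 − 36.57 = 122.43 → 122
rgb(97, 89, 122) = #61597A.

#61597A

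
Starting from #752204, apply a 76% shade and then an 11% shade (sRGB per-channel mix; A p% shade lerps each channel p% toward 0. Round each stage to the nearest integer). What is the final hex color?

#190701

#752204 is rgb(117, 34, 4).
Lerp each channel 76% toward 0:
  R: 117 + 0.76×(0−117) = 117 − 88.92 = 28.08 → 28
  G: 34 + 0.76×(0−34) = 34 − 25.84 = 8.16 → 8
  B: 4 − 3.04 = 0.96 → 1
After the shade: rgb(28, 8, 1) = #1c0801.
An 11% shade moves each channel 11% toward 0:
  R: 28 + 0.11×(0−28) = 28 − 3.08 = 24.92 → 25
  G: 8 + 0.11×(0−8) = 8 − 0.88 = 7.12 → 7
  B: 1 − 0.11 = 0.89 → 1
rgb(25, 7, 1) = #190701.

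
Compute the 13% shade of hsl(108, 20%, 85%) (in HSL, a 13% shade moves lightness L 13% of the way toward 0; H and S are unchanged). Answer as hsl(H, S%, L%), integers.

L moves 13% from 85 toward 0: 85 − 11.05 = 73.95 → 74.
H and S are unchanged.

hsl(108, 20%, 74%)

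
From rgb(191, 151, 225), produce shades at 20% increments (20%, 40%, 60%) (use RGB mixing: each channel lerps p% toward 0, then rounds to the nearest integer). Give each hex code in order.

#9979B4, #735B87, #4C3C5A

20%: (191 − 38.2 = 152.8→153, 151 − 30.2 = 120.8→121, 225 − 45 = 180→180) → #9979B4
40%: (191 − 76.4 = 114.6→115, 151 − 60.4 = 90.6→91, 225 − 90 = 135→135) → #735B87
60%: (191 − 114.6 = 76.4→76, 151 − 90.6 = 60.4→60, 225 − 135 = 90→90) → #4C3C5A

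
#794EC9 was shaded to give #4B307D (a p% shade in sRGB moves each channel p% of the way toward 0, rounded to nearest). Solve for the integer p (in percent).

#794EC9 is rgb(121, 78, 201); #4B307D is rgb(75, 48, 125).
On the B channel (widest range): 125 ≈ 201 + (p/100)(0 − 201), so p ≈ 100×(125 − 201)/(0 − 201) = -7600/-201 = 37.81.
p = 38 reproduces all three channels after rounding.

38%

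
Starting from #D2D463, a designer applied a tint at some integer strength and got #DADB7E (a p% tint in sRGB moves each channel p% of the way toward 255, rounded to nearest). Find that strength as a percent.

#D2D463 is rgb(210, 212, 99); #DADB7E is rgb(218, 219, 126).
On the B channel (widest range): 126 ≈ 99 + (p/100)(255 − 99), so p ≈ 100×(126 − 99)/(255 − 99) = 2700/156 = 17.31.
p = 17 reproduces all three channels after rounding.

17%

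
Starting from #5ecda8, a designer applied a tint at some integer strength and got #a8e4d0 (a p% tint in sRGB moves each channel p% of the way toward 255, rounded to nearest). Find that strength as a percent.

#5ecda8 is rgb(94, 205, 168); #a8e4d0 is rgb(168, 228, 208).
On the R channel (widest range): 168 ≈ 94 + (p/100)(255 − 94), so p ≈ 100×(168 − 94)/(255 − 94) = 7400/161 = 45.96.
p = 46 reproduces all three channels after rounding.

46%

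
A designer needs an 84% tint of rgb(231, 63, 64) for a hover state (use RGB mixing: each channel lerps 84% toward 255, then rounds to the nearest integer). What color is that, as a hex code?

Per channel, c → c + 0.84(255 − c):
  R: 231 + 0.84×(255−231) = 231 + 20.16 = 251.16 → 251
  G: 63 + 0.84×(255−63) = 63 + 161.28 = 224.28 → 224
  B: 64 + 160.44 = 224.44 → 224
rgb(251, 224, 224) = #FBE0E0.

#FBE0E0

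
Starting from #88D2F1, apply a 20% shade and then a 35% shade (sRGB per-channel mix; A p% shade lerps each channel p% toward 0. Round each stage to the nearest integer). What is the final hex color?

#88D2F1 is rgb(136, 210, 241).
Per channel, c → c + 0.2(0 − c):
  R: 136 − 27.2 = 108.8 → 109
  G: 210 − 42 = 168 → 168
  B: 241 + 0.2×(0−241) = 241 − 48.2 = 192.8 → 193
After the shade: rgb(109, 168, 193) = #6DA8C1.
A 35% shade moves each channel 35% toward 0:
  R: 109 + 0.35×(0−109) = 109 − 38.15 = 70.85 → 71
  G: 168 + 0.35×(0−168) = 168 − 58.8 = 109.2 → 109
  B: 193 + 0.35×(0−193) = 193 − 67.55 = 125.45 → 125
rgb(71, 109, 125) = #476D7D.

#476D7D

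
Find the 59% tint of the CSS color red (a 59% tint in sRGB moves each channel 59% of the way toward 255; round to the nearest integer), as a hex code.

#ff9696

CSS red is rgb(255, 0, 0).
Lerp each channel 59% toward 255:
  R: 255 + 0 = 255 → 255
  G: 0 + 150.45 = 150.45 → 150
  B: 0 + 150.45 = 150.45 → 150
rgb(255, 150, 150) = #ff9696.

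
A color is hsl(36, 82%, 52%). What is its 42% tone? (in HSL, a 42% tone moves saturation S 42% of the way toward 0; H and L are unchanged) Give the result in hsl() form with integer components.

S moves 42% from 82 toward 0: 82 − 34.44 = 47.56 → 48.
H and L are unchanged.

hsl(36, 48%, 52%)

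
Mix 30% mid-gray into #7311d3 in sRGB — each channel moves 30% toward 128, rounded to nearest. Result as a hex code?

#7732ba

#7311d3 is rgb(115, 17, 211).
A 30% tone moves each channel 30% toward 128:
  R: 115 + 0.3×(128−115) = 115 + 3.9 = 118.9 → 119
  G: 17 + 0.3×(128−17) = 17 + 33.3 = 50.3 → 50
  B: 211 + 0.3×(128−211) = 211 − 24.9 = 186.1 → 186
rgb(119, 50, 186) = #7732ba.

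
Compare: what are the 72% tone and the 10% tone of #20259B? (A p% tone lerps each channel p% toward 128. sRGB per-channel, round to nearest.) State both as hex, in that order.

#20259B is rgb(32, 37, 155).
72% tone:
  R: 32 + 69.12 = 101.12 → 101
  G: 37 + 65.52 = 102.52 → 103
  B: 155 − 19.44 = 135.56 → 136
  → #656788
10% tone:
  R: 32 + 0.1×(128−32) = 32 + 9.6 = 41.6 → 42
  G: 37 + 0.1×(128−37) = 37 + 9.1 = 46.1 → 46
  B: 155 + 0.1×(128−155) = 155 − 2.7 = 152.3 → 152
  → #2A2E98

#656788, #2A2E98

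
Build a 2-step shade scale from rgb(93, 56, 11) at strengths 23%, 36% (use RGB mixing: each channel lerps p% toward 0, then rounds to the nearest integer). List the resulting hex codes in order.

23%: (93 − 21.39 = 71.61→72, 56 − 12.88 = 43.12→43, 11 − 2.53 = 8.47→8) → #482B08
36%: (93 − 33.48 = 59.52→60, 56 − 20.16 = 35.84→36, 11 − 3.96 = 7.04→7) → #3C2407

#482B08, #3C2407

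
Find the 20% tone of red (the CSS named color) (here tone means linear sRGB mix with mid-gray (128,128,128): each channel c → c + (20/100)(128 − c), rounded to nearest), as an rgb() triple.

CSS red is rgb(255, 0, 0).
A 20% tone moves each channel 20% toward 128:
  R: 255 − 25.4 = 229.6 → 230
  G: 0 + 25.6 = 25.6 → 26
  B: 0 + 25.6 = 25.6 → 26

rgb(230, 26, 26)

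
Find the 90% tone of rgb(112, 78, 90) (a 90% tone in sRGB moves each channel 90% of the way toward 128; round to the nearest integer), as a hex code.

A 90% tone moves each channel 90% toward 128:
  R: 112 + 0.9×(128−112) = 112 + 14.4 = 126.4 → 126
  G: 78 + 0.9×(128−78) = 78 + 45 = 123 → 123
  B: 90 + 34.2 = 124.2 → 124
rgb(126, 123, 124) = #7E7B7C.

#7E7B7C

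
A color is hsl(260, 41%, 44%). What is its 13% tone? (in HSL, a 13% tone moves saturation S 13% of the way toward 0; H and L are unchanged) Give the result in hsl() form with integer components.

hsl(260, 36%, 44%)

S moves 13% from 41 toward 0: 41 − 5.33 = 35.67 → 36.
H and L are unchanged.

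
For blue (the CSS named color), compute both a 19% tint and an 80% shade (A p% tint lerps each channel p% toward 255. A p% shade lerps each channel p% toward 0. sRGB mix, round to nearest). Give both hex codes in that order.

CSS blue is rgb(0, 0, 255).
19% tint:
  R: 0 + 0.19×(255−0) = 0 + 48.45 = 48.45 → 48
  G: 0 + 0.19×(255−0) = 0 + 48.45 = 48.45 → 48
  B: 255 + 0.19×(255−255) = 255 + 0 = 255 → 255
  → #3030ff
80% shade:
  R: 0 + 0 = 0 → 0
  G: 0 + 0.8×(0−0) = 0 + 0 = 0 → 0
  B: 255 − 204 = 51 → 51
  → #000033

#3030ff, #000033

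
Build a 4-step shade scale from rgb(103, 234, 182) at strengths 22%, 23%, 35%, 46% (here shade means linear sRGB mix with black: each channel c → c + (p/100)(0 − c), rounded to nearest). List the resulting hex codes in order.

#50B78E, #4FB48C, #439876, #387E62

22%: (103 − 22.66 = 80.34→80, 234 − 51.48 = 182.52→183, 182 − 40.04 = 141.96→142) → #50B78E
23%: (103 − 23.69 = 79.31→79, 234 − 53.82 = 180.18→180, 182 − 41.86 = 140.14→140) → #4FB48C
35%: (103 − 36.05 = 66.95→67, 234 − 81.9 = 152.1→152, 182 − 63.7 = 118.3→118) → #439876
46%: (103 − 47.38 = 55.62→56, 234 − 107.64 = 126.36→126, 182 − 83.72 = 98.28→98) → #387E62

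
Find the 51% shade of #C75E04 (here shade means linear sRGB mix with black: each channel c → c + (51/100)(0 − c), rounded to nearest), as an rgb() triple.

rgb(98, 46, 2)

#C75E04 is rgb(199, 94, 4).
A 51% shade moves each channel 51% toward 0:
  R: 199 + 0.51×(0−199) = 199 − 101.49 = 97.51 → 98
  G: 94 + 0.51×(0−94) = 94 − 47.94 = 46.06 → 46
  B: 4 − 2.04 = 1.96 → 2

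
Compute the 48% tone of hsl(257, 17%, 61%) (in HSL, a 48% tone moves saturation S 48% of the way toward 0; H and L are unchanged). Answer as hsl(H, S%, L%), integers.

hsl(257, 9%, 61%)

S moves 48% from 17 toward 0: 17 − 8.16 = 8.84 → 9.
H and L are unchanged.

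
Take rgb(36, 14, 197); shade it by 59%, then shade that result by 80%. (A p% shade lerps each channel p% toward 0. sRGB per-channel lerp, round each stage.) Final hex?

#030110

Lerp each channel 59% toward 0:
  R: 36 + 0.59×(0−36) = 36 − 21.24 = 14.76 → 15
  G: 14 − 8.26 = 5.74 → 6
  B: 197 + 0.59×(0−197) = 197 − 116.23 = 80.77 → 81
After the shade: rgb(15, 6, 81) = #0F0651.
Per channel, c → c + 0.8(0 − c):
  R: 15 + 0.8×(0−15) = 15 − 12 = 3 → 3
  G: 6 − 4.8 = 1.2 → 1
  B: 81 − 64.8 = 16.2 → 16
rgb(3, 1, 16) = #030110.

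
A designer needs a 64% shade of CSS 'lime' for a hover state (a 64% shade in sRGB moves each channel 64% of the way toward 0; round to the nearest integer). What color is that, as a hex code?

#005C00

CSS lime is rgb(0, 255, 0).
A 64% shade moves each channel 64% toward 0:
  R: 0 + 0.64×(0−0) = 0 + 0 = 0 → 0
  G: 255 − 163.2 = 91.8 → 92
  B: 0 + 0 = 0 → 0
rgb(0, 92, 0) = #005C00.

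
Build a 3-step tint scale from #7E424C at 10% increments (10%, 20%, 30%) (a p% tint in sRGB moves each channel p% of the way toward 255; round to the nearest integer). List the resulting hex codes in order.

#8B555E, #986870, #A57B82

#7E424C is rgb(126, 66, 76).
10%: (126 + 12.9 = 138.9→139, 66 + 18.9 = 84.9→85, 76 + 17.9 = 93.9→94) → #8B555E
20%: (126 + 25.8 = 151.8→152, 66 + 37.8 = 103.8→104, 76 + 35.8 = 111.8→112) → #986870
30%: (126 + 38.7 = 164.7→165, 66 + 56.7 = 122.7→123, 76 + 53.7 = 129.7→130) → #A57B82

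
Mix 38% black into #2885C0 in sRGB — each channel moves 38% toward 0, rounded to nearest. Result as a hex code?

#195277

#2885C0 is rgb(40, 133, 192).
A 38% shade moves each channel 38% toward 0:
  R: 40 + 0.38×(0−40) = 40 − 15.2 = 24.8 → 25
  G: 133 − 50.54 = 82.46 → 82
  B: 192 + 0.38×(0−192) = 192 − 72.96 = 119.04 → 119
rgb(25, 82, 119) = #195277.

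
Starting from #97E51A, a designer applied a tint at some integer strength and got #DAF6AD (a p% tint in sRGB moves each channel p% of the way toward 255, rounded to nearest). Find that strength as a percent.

#97E51A is rgb(151, 229, 26); #DAF6AD is rgb(218, 246, 173).
On the B channel (widest range): 173 ≈ 26 + (p/100)(255 − 26), so p ≈ 100×(173 − 26)/(255 − 26) = 14700/229 = 64.19.
p = 64 reproduces all three channels after rounding.

64%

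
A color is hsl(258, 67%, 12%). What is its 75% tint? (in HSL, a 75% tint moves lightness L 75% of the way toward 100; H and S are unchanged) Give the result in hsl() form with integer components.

L moves 75% from 12 toward 100: 12 + 66 = 78 → 78.
H and S are unchanged.

hsl(258, 67%, 78%)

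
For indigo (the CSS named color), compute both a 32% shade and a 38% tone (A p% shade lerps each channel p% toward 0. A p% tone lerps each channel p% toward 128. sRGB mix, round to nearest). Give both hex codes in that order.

#330058, #5F3181

CSS indigo is rgb(75, 0, 130).
32% shade:
  R: 75 + 0.32×(0−75) = 75 − 24 = 51 → 51
  G: 0 + 0 = 0 → 0
  B: 130 + 0.32×(0−130) = 130 − 41.6 = 88.4 → 88
  → #330058
38% tone:
  R: 75 + 0.38×(128−75) = 75 + 20.14 = 95.14 → 95
  G: 0 + 0.38×(128−0) = 0 + 48.64 = 48.64 → 49
  B: 130 − 0.76 = 129.24 → 129
  → #5F3181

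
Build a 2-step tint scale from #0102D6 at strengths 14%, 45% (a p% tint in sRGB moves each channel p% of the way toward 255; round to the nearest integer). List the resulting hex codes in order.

#0102D6 is rgb(1, 2, 214).
14%: (1 + 35.56 = 36.56→37, 2 + 35.42 = 37.42→37, 214 + 5.74 = 219.74→220) → #2525DC
45%: (1 + 114.3 = 115.3→115, 2 + 113.85 = 115.85→116, 214 + 18.45 = 232.45→232) → #7374E8

#2525DC, #7374E8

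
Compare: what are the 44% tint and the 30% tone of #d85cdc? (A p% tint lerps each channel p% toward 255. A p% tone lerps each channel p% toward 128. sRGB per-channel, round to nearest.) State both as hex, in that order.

#e9a4eb, #be67c0

#d85cdc is rgb(216, 92, 220).
44% tint:
  R: 216 + 17.16 = 233.16 → 233
  G: 92 + 71.72 = 163.72 → 164
  B: 220 + 0.44×(255−220) = 220 + 15.4 = 235.4 → 235
  → #e9a4eb
30% tone:
  R: 216 + 0.3×(128−216) = 216 − 26.4 = 189.6 → 190
  G: 92 + 10.8 = 102.8 → 103
  B: 220 + 0.3×(128−220) = 220 − 27.6 = 192.4 → 192
  → #be67c0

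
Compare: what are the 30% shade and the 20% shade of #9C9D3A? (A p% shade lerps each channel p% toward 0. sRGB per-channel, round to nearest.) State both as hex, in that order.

#9C9D3A is rgb(156, 157, 58).
30% shade:
  R: 156 + 0.3×(0−156) = 156 − 46.8 = 109.2 → 109
  G: 157 + 0.3×(0−157) = 157 − 47.1 = 109.9 → 110
  B: 58 + 0.3×(0−58) = 58 − 17.4 = 40.6 → 41
  → #6D6E29
20% shade:
  R: 156 + 0.2×(0−156) = 156 − 31.2 = 124.8 → 125
  G: 157 + 0.2×(0−157) = 157 − 31.4 = 125.6 → 126
  B: 58 + 0.2×(0−58) = 58 − 11.6 = 46.4 → 46
  → #7D7E2E

#6D6E29, #7D7E2E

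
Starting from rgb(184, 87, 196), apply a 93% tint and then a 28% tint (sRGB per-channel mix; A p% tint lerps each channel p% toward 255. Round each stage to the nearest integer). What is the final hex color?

Lerp each channel 93% toward 255:
  R: 184 + 0.93×(255−184) = 184 + 66.03 = 250.03 → 250
  G: 87 + 0.93×(255−87) = 87 + 156.24 = 243.24 → 243
  B: 196 + 54.87 = 250.87 → 251
After the tint: rgb(250, 243, 251) = #FAF3FB.
Lerp each channel 28% toward 255:
  R: 250 + 0.28×(255−250) = 250 + 1.4 = 251.4 → 251
  G: 243 + 0.28×(255−243) = 243 + 3.36 = 246.36 → 246
  B: 251 + 1.12 = 252.12 → 252
rgb(251, 246, 252) = #FBF6FC.

#FBF6FC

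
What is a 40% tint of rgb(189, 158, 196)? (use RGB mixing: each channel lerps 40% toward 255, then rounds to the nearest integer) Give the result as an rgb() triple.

Per channel, c → c + 0.4(255 − c):
  R: 189 + 26.4 = 215.4 → 215
  G: 158 + 0.4×(255−158) = 158 + 38.8 = 196.8 → 197
  B: 196 + 0.4×(255−196) = 196 + 23.6 = 219.6 → 220

rgb(215, 197, 220)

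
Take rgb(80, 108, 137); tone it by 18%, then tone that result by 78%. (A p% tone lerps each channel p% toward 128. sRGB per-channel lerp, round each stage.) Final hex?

Per channel, c → c + 0.18(128 − c):
  R: 80 + 8.64 = 88.64 → 89
  G: 108 + 3.6 = 111.6 → 112
  B: 137 + 0.18×(128−137) = 137 − 1.62 = 135.38 → 135
After the tone: rgb(89, 112, 135) = #597087.
A 78% tone moves each channel 78% toward 128:
  R: 89 + 0.78×(128−89) = 89 + 30.42 = 119.42 → 119
  G: 112 + 0.78×(128−112) = 112 + 12.48 = 124.48 → 124
  B: 135 + 0.78×(128−135) = 135 − 5.46 = 129.54 → 130
rgb(119, 124, 130) = #777C82.

#777C82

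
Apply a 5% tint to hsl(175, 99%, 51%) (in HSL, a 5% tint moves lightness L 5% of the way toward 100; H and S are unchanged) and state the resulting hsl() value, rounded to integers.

hsl(175, 99%, 53%)

L moves 5% from 51 toward 100: 51 + 2.45 = 53.45 → 53.
H and S are unchanged.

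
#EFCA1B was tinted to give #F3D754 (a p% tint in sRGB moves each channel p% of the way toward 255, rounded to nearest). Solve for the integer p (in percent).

#EFCA1B is rgb(239, 202, 27); #F3D754 is rgb(243, 215, 84).
On the B channel (widest range): 84 ≈ 27 + (p/100)(255 − 27), so p ≈ 100×(84 − 27)/(255 − 27) = 5700/228 = 25.00.
p = 25 reproduces all three channels after rounding.

25%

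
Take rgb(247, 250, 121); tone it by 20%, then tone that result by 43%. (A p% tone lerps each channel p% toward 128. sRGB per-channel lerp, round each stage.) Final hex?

Per channel, c → c + 0.2(128 − c):
  R: 247 − 23.8 = 223.2 → 223
  G: 250 + 0.2×(128−250) = 250 − 24.4 = 225.6 → 226
  B: 121 + 0.2×(128−121) = 121 + 1.4 = 122.4 → 122
After the tone: rgb(223, 226, 122) = #dfe27a.
Lerp each channel 43% toward 128:
  R: 223 − 40.85 = 182.15 → 182
  G: 226 − 42.14 = 183.86 → 184
  B: 122 + 0.43×(128−122) = 122 + 2.58 = 124.58 → 125
rgb(182, 184, 125) = #b6b87d.

#b6b87d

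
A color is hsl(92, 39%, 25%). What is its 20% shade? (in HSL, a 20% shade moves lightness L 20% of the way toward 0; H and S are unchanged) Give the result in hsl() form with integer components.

L moves 20% from 25 toward 0: 25 − 5 = 20 → 20.
H and S are unchanged.

hsl(92, 39%, 20%)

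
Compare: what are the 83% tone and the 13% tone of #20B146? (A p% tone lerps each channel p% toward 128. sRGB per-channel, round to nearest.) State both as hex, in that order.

#708876, #2CAB4E

#20B146 is rgb(32, 177, 70).
83% tone:
  R: 32 + 0.83×(128−32) = 32 + 79.68 = 111.68 → 112
  G: 177 + 0.83×(128−177) = 177 − 40.67 = 136.33 → 136
  B: 70 + 48.14 = 118.14 → 118
  → #708876
13% tone:
  R: 32 + 0.13×(128−32) = 32 + 12.48 = 44.48 → 44
  G: 177 − 6.37 = 170.63 → 171
  B: 70 + 0.13×(128−70) = 70 + 7.54 = 77.54 → 78
  → #2CAB4E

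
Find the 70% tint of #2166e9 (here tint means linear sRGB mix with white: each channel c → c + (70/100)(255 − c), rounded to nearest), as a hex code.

#2166e9 is rgb(33, 102, 233).
Lerp each channel 70% toward 255:
  R: 33 + 155.4 = 188.4 → 188
  G: 102 + 0.7×(255−102) = 102 + 107.1 = 209.1 → 209
  B: 233 + 15.4 = 248.4 → 248
rgb(188, 209, 248) = #bcd1f8.

#bcd1f8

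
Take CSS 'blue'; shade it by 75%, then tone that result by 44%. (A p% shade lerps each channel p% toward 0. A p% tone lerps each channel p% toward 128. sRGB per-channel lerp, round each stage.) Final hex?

#38385C

CSS blue is rgb(0, 0, 255).
Lerp each channel 75% toward 0:
  R: 0 + 0 = 0 → 0
  G: 0 + 0.75×(0−0) = 0 + 0 = 0 → 0
  B: 255 + 0.75×(0−255) = 255 − 191.25 = 63.75 → 64
After the shade: rgb(0, 0, 64) = #000040.
Lerp each channel 44% toward 128:
  R: 0 + 56.32 = 56.32 → 56
  G: 0 + 56.32 = 56.32 → 56
  B: 64 + 0.44×(128−64) = 64 + 28.16 = 92.16 → 92
rgb(56, 56, 92) = #38385C.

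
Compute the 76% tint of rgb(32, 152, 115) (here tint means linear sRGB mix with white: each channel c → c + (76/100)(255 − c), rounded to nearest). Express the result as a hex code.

A 76% tint moves each channel 76% toward 255:
  R: 32 + 0.76×(255−32) = 32 + 169.48 = 201.48 → 201
  G: 152 + 0.76×(255−152) = 152 + 78.28 = 230.28 → 230
  B: 115 + 0.76×(255−115) = 115 + 106.4 = 221.4 → 221
rgb(201, 230, 221) = #C9E6DD.

#C9E6DD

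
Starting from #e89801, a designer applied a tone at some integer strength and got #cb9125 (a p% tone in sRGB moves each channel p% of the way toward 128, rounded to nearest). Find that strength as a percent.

#e89801 is rgb(232, 152, 1); #cb9125 is rgb(203, 145, 37).
On the B channel (widest range): 37 ≈ 1 + (p/100)(128 − 1), so p ≈ 100×(37 − 1)/(128 − 1) = 3600/127 = 28.35.
p = 28 reproduces all three channels after rounding.

28%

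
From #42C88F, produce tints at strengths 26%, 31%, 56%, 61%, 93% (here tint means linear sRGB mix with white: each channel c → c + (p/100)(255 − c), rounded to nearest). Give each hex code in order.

#42C88F is rgb(66, 200, 143).
26%: (66 + 49.14 = 115.14→115, 200 + 14.3 = 214.3→214, 143 + 29.12 = 172.12→172) → #73D6AC
31%: (66 + 58.59 = 124.59→125, 200 + 17.05 = 217.05→217, 143 + 34.72 = 177.72→178) → #7DD9B2
56%: (66 + 105.84 = 171.84→172, 200 + 30.8 = 230.8→231, 143 + 62.72 = 205.72→206) → #ACE7CE
61%: (66 + 115.29 = 181.29→181, 200 + 33.55 = 233.55→234, 143 + 68.32 = 211.32→211) → #B5EAD3
93%: (66 + 175.77 = 241.77→242, 200 + 51.15 = 251.15→251, 143 + 104.16 = 247.16→247) → #F2FBF7

#73D6AC, #7DD9B2, #ACE7CE, #B5EAD3, #F2FBF7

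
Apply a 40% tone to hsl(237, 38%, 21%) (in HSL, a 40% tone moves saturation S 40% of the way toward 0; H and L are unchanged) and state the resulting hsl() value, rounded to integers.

S moves 40% from 38 toward 0: 38 − 15.2 = 22.8 → 23.
H and L are unchanged.

hsl(237, 23%, 21%)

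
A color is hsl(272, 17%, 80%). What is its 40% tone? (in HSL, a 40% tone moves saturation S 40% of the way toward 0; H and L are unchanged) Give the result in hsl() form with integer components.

S moves 40% from 17 toward 0: 17 − 6.8 = 10.2 → 10.
H and L are unchanged.

hsl(272, 10%, 80%)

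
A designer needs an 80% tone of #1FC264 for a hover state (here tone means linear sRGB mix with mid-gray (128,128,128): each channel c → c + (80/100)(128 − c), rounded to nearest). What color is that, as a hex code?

#6D8D7A

#1FC264 is rgb(31, 194, 100).
An 80% tone moves each channel 80% toward 128:
  R: 31 + 0.8×(128−31) = 31 + 77.6 = 108.6 → 109
  G: 194 − 52.8 = 141.2 → 141
  B: 100 + 0.8×(128−100) = 100 + 22.4 = 122.4 → 122
rgb(109, 141, 122) = #6D8D7A.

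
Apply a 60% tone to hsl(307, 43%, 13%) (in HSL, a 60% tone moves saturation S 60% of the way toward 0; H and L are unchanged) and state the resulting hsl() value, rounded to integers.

hsl(307, 17%, 13%)

S moves 60% from 43 toward 0: 43 − 25.8 = 17.2 → 17.
H and L are unchanged.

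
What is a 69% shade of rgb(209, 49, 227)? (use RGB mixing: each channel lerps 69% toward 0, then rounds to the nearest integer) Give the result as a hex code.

#410F46

A 69% shade moves each channel 69% toward 0:
  R: 209 − 144.21 = 64.79 → 65
  G: 49 + 0.69×(0−49) = 49 − 33.81 = 15.19 → 15
  B: 227 + 0.69×(0−227) = 227 − 156.63 = 70.37 → 70
rgb(65, 15, 70) = #410F46.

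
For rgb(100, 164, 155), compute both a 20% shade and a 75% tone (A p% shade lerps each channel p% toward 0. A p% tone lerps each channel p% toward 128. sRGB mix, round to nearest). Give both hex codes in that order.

#50837C, #798987

20% shade:
  R: 100 − 20 = 80 → 80
  G: 164 + 0.2×(0−164) = 164 − 32.8 = 131.2 → 131
  B: 155 − 31 = 124 → 124
  → #50837C
75% tone:
  R: 100 + 0.75×(128−100) = 100 + 21 = 121 → 121
  G: 164 − 27 = 137 → 137
  B: 155 + 0.75×(128−155) = 155 − 20.25 = 134.75 → 135
  → #798987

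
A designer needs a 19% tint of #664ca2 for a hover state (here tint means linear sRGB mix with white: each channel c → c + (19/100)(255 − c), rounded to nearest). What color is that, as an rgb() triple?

#664ca2 is rgb(102, 76, 162).
A 19% tint moves each channel 19% toward 255:
  R: 102 + 29.07 = 131.07 → 131
  G: 76 + 34.01 = 110.01 → 110
  B: 162 + 0.19×(255−162) = 162 + 17.67 = 179.67 → 180

rgb(131, 110, 180)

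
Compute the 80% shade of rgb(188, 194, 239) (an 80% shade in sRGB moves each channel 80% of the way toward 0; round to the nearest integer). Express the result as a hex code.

#262730

An 80% shade moves each channel 80% toward 0:
  R: 188 − 150.4 = 37.6 → 38
  G: 194 − 155.2 = 38.8 → 39
  B: 239 + 0.8×(0−239) = 239 − 191.2 = 47.8 → 48
rgb(38, 39, 48) = #262730.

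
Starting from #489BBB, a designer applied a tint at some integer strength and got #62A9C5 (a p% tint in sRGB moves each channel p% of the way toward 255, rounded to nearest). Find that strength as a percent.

#489BBB is rgb(72, 155, 187); #62A9C5 is rgb(98, 169, 197).
On the R channel (widest range): 98 ≈ 72 + (p/100)(255 − 72), so p ≈ 100×(98 − 72)/(255 − 72) = 2600/183 = 14.21.
p = 14 reproduces all three channels after rounding.

14%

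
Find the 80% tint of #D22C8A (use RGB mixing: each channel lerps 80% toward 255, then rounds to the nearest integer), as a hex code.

#F6D5E8

#D22C8A is rgb(210, 44, 138).
An 80% tint moves each channel 80% toward 255:
  R: 210 + 36 = 246 → 246
  G: 44 + 0.8×(255−44) = 44 + 168.8 = 212.8 → 213
  B: 138 + 93.6 = 231.6 → 232
rgb(246, 213, 232) = #F6D5E8.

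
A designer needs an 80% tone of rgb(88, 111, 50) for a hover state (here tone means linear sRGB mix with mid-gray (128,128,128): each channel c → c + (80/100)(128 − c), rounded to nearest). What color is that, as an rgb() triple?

Lerp each channel 80% toward 128:
  R: 88 + 32 = 120 → 120
  G: 111 + 13.6 = 124.6 → 125
  B: 50 + 0.8×(128−50) = 50 + 62.4 = 112.4 → 112

rgb(120, 125, 112)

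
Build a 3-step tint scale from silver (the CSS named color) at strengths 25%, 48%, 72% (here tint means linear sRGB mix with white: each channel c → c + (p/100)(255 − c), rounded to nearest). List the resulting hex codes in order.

CSS silver is rgb(192, 192, 192).
25%: (192 + 15.75 = 207.75→208, 192 + 15.75 = 207.75→208, 192 + 15.75 = 207.75→208) → #d0d0d0
48%: (192 + 30.24 = 222.24→222, 192 + 30.24 = 222.24→222, 192 + 30.24 = 222.24→222) → #dedede
72%: (192 + 45.36 = 237.36→237, 192 + 45.36 = 237.36→237, 192 + 45.36 = 237.36→237) → #ededed

#d0d0d0, #dedede, #ededed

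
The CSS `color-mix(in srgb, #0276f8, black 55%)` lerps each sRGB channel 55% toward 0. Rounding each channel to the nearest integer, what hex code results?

#0276f8 is rgb(2, 118, 248).
A 55% shade moves each channel 55% toward 0:
  R: 2 − 1.1 = 0.9 → 1
  G: 118 + 0.55×(0−118) = 118 − 64.9 = 53.1 → 53
  B: 248 + 0.55×(0−248) = 248 − 136.4 = 111.6 → 112
rgb(1, 53, 112) = #013570.

#013570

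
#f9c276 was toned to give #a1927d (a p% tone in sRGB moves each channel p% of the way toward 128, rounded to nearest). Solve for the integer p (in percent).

#f9c276 is rgb(249, 194, 118); #a1927d is rgb(161, 146, 125).
On the R channel (widest range): 161 ≈ 249 + (p/100)(128 − 249), so p ≈ 100×(161 − 249)/(128 − 249) = -8800/-121 = 72.73.
p = 73 reproduces all three channels after rounding.

73%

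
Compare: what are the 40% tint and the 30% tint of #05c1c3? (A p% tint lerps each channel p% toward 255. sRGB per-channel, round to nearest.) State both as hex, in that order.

#69dadb, #50d4d5

#05c1c3 is rgb(5, 193, 195).
40% tint:
  R: 5 + 100 = 105 → 105
  G: 193 + 24.8 = 217.8 → 218
  B: 195 + 0.4×(255−195) = 195 + 24 = 219 → 219
  → #69dadb
30% tint:
  R: 5 + 0.3×(255−5) = 5 + 75 = 80 → 80
  G: 193 + 18.6 = 211.6 → 212
  B: 195 + 0.3×(255−195) = 195 + 18 = 213 → 213
  → #50d4d5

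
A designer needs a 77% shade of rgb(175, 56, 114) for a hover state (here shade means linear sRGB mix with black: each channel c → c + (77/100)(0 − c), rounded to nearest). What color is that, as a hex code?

#280d1a

Per channel, c → c + 0.77(0 − c):
  R: 175 + 0.77×(0−175) = 175 − 134.75 = 40.25 → 40
  G: 56 − 43.12 = 12.88 → 13
  B: 114 + 0.77×(0−114) = 114 − 87.78 = 26.22 → 26
rgb(40, 13, 26) = #280d1a.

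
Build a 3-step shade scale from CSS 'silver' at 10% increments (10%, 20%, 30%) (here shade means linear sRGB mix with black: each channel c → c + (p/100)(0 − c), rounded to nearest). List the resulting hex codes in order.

#ADADAD, #9A9A9A, #868686

CSS silver is rgb(192, 192, 192).
10%: (192 − 19.2 = 172.8→173, 192 − 19.2 = 172.8→173, 192 − 19.2 = 172.8→173) → #ADADAD
20%: (192 − 38.4 = 153.6→154, 192 − 38.4 = 153.6→154, 192 − 38.4 = 153.6→154) → #9A9A9A
30%: (192 − 57.6 = 134.4→134, 192 − 57.6 = 134.4→134, 192 − 57.6 = 134.4→134) → #868686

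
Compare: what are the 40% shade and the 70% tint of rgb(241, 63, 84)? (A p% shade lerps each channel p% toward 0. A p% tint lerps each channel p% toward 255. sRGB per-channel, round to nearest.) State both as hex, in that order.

40% shade:
  R: 241 − 96.4 = 144.6 → 145
  G: 63 + 0.4×(0−63) = 63 − 25.2 = 37.8 → 38
  B: 84 − 33.6 = 50.4 → 50
  → #912632
70% tint:
  R: 241 + 9.8 = 250.8 → 251
  G: 63 + 0.7×(255−63) = 63 + 134.4 = 197.4 → 197
  B: 84 + 119.7 = 203.7 → 204
  → #fbc5cc

#912632, #fbc5cc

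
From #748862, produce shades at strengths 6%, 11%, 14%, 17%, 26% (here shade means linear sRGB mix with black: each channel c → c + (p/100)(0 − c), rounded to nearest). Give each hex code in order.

#6D805C, #677957, #647554, #607151, #566549

#748862 is rgb(116, 136, 98).
6%: (116 − 6.96 = 109.04→109, 136 − 8.16 = 127.84→128, 98 − 5.88 = 92.12→92) → #6D805C
11%: (116 − 12.76 = 103.24→103, 136 − 14.96 = 121.04→121, 98 − 10.78 = 87.22→87) → #677957
14%: (116 − 16.24 = 99.76→100, 136 − 19.04 = 116.96→117, 98 − 13.72 = 84.28→84) → #647554
17%: (116 − 19.72 = 96.28→96, 136 − 23.12 = 112.88→113, 98 − 16.66 = 81.34→81) → #607151
26%: (116 − 30.16 = 85.84→86, 136 − 35.36 = 100.64→101, 98 − 25.48 = 72.52→73) → #566549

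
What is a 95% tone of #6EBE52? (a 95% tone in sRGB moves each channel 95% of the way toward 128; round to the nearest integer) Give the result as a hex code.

#7F837E

#6EBE52 is rgb(110, 190, 82).
Lerp each channel 95% toward 128:
  R: 110 + 0.95×(128−110) = 110 + 17.1 = 127.1 → 127
  G: 190 − 58.9 = 131.1 → 131
  B: 82 + 43.7 = 125.7 → 126
rgb(127, 131, 126) = #7F837E.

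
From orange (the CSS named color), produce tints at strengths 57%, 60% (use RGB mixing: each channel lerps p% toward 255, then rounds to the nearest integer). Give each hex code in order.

#FFD891, #FFDB99

CSS orange is rgb(255, 165, 0).
57%: (255→255, 165 + 51.3 = 216.3→216, 0 + 145.35 = 145.35→145) → #FFD891
60%: (255→255, 165 + 54 = 219→219, 0 + 153 = 153→153) → #FFDB99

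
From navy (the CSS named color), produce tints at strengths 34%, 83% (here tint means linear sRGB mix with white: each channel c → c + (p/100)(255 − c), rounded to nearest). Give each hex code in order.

#5757AB, #D4D4E9

CSS navy is rgb(0, 0, 128).
34%: (0 + 86.7 = 86.7→87, 0 + 86.7 = 86.7→87, 128 + 43.18 = 171.18→171) → #5757AB
83%: (0 + 211.65 = 211.65→212, 0 + 211.65 = 211.65→212, 128 + 105.41 = 233.41→233) → #D4D4E9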